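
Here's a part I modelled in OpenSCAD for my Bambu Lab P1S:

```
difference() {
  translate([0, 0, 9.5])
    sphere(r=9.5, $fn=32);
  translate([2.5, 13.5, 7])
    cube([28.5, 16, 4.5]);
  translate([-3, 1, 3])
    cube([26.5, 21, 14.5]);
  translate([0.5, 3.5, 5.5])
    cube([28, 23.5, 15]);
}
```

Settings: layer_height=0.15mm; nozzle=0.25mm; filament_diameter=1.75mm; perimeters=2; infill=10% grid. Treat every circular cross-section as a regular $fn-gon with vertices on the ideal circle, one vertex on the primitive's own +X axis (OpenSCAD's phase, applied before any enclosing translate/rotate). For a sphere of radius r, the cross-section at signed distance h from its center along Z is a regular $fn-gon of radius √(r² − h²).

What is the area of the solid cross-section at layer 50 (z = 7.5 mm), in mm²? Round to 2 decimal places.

186.88 mm²

At z = 7.5 mm: the r=9.5 sphere contributes a regular 32-gon of circumradius √(9.5²−2²) = 9.287 (area = (32/2)·9.287²·sin(360°/32) = 269.22 mm²); the 28.5×16 cube at (2.5, 13.5) contributes its full rectangle (area 456.00 mm²); the cube at (-3, 1) (footprint 26.5×21) is included at this height (area 556.50 mm²); the cube at (0.5, 3.5) (footprint 28×23.5) is included at this height (area 658.00 mm²); Taking the first minus the rest: starting from the r=9.5 sphere (269.22 mm²), the 28.5×16 cube at (2.5, 13.5) misses the remaining region (no effect); the 26.5×21 cube at (-3, 1) partially overlaps it — only the 82.34 mm² overlap (of its 556.50 mm²) is removed, clipping the outline; the 28×23.5 cube at (0.5, 3.5) misses the remaining region (no effect) — area = 186.88 mm². Overall, the cross-section is a single solid region. Net area = 186.88 mm².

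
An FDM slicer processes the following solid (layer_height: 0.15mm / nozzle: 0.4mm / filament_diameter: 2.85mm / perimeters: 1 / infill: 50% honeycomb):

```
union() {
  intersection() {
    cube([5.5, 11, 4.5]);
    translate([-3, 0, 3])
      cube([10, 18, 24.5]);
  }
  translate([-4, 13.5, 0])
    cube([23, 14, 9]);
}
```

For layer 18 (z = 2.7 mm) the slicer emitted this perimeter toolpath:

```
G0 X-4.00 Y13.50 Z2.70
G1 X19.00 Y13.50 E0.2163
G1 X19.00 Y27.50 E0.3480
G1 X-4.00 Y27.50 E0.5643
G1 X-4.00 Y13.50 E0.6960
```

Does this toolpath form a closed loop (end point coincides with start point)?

Start point (G0): (-4.00, 13.50). End point (last G1): the path returns to the start — closed.

yes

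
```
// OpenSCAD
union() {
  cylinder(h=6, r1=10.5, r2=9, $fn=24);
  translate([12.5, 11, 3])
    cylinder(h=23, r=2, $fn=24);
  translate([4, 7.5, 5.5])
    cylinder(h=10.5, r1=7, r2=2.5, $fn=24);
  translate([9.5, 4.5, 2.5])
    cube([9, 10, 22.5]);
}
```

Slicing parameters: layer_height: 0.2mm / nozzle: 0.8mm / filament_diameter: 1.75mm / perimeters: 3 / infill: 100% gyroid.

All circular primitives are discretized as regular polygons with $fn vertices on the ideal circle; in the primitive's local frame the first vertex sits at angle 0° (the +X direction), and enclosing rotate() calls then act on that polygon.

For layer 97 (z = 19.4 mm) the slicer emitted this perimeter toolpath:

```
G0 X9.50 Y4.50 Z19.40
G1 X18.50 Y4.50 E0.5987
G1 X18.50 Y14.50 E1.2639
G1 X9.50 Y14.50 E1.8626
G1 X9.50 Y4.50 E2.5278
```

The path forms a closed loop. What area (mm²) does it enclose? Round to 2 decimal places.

Apply the shoelace formula to the sequence of (X, Y) vertices; enclosed area = 90.00 mm².

90.00 mm²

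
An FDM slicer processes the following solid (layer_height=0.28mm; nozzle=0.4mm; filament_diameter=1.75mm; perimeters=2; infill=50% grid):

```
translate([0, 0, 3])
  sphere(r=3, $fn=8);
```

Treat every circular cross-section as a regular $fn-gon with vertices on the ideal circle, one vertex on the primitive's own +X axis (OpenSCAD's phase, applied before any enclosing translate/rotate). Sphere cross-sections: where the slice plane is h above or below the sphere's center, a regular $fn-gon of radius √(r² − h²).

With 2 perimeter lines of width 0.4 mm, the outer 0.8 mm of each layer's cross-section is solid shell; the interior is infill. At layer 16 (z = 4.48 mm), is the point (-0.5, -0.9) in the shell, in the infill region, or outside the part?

At z = 4.48 mm: the r=3 sphere contributes a regular 8-gon of circumradius √(3²−1.48²) = 2.610. Overall, the cross-section is a single solid region. The nearest boundary edge runs (-1.85, -1.85)→(-0.00, -2.61); distance from the point to it = 1.39 mm. The point is inside the cross-section and 1.39 mm from the nearest boundary — more than the 0.8 mm shell width (2 × 0.4), so it's in the infill interior.

infill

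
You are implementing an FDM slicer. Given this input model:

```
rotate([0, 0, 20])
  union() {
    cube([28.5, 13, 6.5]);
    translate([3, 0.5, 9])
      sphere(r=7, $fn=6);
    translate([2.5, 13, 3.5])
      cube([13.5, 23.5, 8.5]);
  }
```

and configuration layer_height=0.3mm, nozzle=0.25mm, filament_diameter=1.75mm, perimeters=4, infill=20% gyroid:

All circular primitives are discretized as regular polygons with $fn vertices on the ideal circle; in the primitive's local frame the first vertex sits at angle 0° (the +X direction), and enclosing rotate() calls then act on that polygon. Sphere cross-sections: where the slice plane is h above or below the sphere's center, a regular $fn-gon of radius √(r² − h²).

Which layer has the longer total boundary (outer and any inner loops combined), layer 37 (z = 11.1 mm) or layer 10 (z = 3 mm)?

layer 37 (z = 11.1 mm)

Layer 37 (z = 11.1): the cube is absent (z outside [0, 6.5]); the sphere at (3, 0.5): section is a regular 6-gon, circumradius = √(r²−h²) = √(7²−2.1²) = 6.678 (perimeter = 2·6·6.678·sin(180°/6) = 40.07 mm); the 13.5×23.5 cube at (2.5, 13) contributes its full rectangle (perimeter 74.00 mm); Combining (union): the 2 present regions are separate (no shared area or edge), so areas and boundary lengths simply add and each stays a separate island — boundary = 114.07 mm; (rotated 20° about Z; rotation is an isometry so areas/perimeters/island counts are preserved). So its perimeter = 114.07 mm. Layer 10 (z = 3): the cube (footprint 28.5×13) is included at this height (perimeter 83.00 mm); the sphere at (3, 0.5): section is a regular 6-gon, circumradius = √(r²−h²) = √(7²−6²) = 3.606 (perimeter = 2·6·3.606·sin(180°/6) = 21.63 mm); the cube at (2.5, 13) is absent (z outside [3.5, 12]); Merging all regions: the regions partially overlap (shared area 19.80 mm²), so the edge portions inside another operand are dropped and the merged outline is re-measured after clipping — boundary = 86.58 mm; (whole slice rotated 20° about Z — lengths, areas and connectivity unchanged). So its perimeter = 86.58 mm. Layer 37 is larger (114.07 vs 86.58 mm).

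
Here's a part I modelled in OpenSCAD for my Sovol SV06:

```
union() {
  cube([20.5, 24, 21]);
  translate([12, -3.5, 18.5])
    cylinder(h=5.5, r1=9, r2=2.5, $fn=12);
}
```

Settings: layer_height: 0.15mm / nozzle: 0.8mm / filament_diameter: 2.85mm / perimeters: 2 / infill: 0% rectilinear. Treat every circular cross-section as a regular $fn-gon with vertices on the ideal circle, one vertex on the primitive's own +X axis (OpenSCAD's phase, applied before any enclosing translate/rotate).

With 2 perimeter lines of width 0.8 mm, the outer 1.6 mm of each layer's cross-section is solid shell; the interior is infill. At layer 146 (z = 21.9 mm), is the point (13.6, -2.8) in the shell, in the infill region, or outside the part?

At z = 21.9 mm: the cube is absent (z outside [0, 21]); the cone at (12, -3.5) contributes a regular 12-gon of circumradius 4.982 (interpolated between r1=9 and r2=2.5 at t=0.618); Merging all regions: only the cone at (12, -3.5) is present, so the union is just that shape — 1 connected region. Overall, the cross-section is a single solid region. The nearest boundary edge runs (16.98, -3.50)→(16.31, -1.01); distance from the point to it = 3.09 mm. The point is inside the cross-section and 3.09 mm from the nearest boundary — more than the 1.6 mm shell width (2 × 0.8), so it's in the infill interior.

infill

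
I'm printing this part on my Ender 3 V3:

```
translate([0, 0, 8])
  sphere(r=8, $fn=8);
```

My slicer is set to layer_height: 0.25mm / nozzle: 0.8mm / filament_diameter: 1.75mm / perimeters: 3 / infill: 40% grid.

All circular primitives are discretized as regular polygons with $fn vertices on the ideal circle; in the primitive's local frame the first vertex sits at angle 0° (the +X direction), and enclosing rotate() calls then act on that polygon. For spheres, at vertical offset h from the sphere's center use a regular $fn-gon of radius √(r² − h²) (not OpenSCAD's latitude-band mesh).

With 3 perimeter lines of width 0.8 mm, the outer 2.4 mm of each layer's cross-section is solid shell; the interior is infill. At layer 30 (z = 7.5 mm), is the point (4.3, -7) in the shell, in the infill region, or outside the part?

At z = 7.5 mm: the sphere: section is a regular 8-gon, circumradius = √(r²−h²) = √(8²−0.5²) = 7.984. Overall, the cross-section is a single solid region. The nearest boundary edge runs (-0.00, -7.98)→(5.65, -5.65); distance from the point to it = 0.74 mm. The point is not inside any of the regions above, so it lies outside the cross-section (0.74 mm from the nearest boundary).

outside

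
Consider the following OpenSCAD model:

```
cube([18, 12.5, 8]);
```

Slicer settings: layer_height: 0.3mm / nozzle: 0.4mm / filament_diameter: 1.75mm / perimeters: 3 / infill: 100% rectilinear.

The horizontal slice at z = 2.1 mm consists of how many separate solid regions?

At z = 2.1 mm: the cube (footprint 18×12.5) is included at this height. The result has 1 disconnected region.

1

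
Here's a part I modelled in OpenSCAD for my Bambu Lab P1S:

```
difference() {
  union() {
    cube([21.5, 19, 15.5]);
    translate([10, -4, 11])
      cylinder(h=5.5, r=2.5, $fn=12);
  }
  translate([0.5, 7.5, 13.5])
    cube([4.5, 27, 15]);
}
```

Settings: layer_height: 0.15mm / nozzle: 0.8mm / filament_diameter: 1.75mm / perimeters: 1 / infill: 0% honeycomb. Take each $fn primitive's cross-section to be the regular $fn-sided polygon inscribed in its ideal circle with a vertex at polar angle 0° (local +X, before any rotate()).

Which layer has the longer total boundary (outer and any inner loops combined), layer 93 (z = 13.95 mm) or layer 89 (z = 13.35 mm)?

layer 93 (z = 13.95 mm)

Layer 93 (z = 13.95): the cube is present — its section is the full 21.5×19 rectangle (perimeter 81.00 mm); the cylinder at (10, -4): section is a regular 12-gon, circumradius r=2.5 (perimeter = 2·12·2.500·sin(180°/12) = 15.53 mm); Combining (union): the 2 present regions are separate (no shared area or edge), so areas and boundary lengths simply add and each stays a separate island — boundary = 96.53 mm; the cube at (0.5, 7.5) is present — its section is the full 4.5×27 rectangle (perimeter 63.00 mm); After the difference (first − rest): starting from that combined region, the 4.5×27 cube at (0.5, 7.5) partially overlaps it — only the 51.75 mm² overlap (of its 121.50 mm²) is removed, clipping the outline — boundary = 119.53 mm. So its perimeter = 119.53 mm. Layer 89 (z = 13.35): the 21.5×19 cube contributes its full rectangle (perimeter 81.00 mm); the cylinder at (10, -4): section is a regular 12-gon, circumradius r=2.5 (perimeter = 2·12·2.500·sin(180°/12) = 15.53 mm); Combining (union): the 2 present regions are separate (no shared area or edge), so areas and boundary lengths simply add and each stays a separate island — boundary = 96.53 mm; the cube at (0.5, 7.5) is not intersected at this z (z outside [13.5, 28.5]); After the difference (first − rest): none of the subtracted shapes is present at this height, so that combined region is unchanged — boundary = 96.53 mm. So its perimeter = 96.53 mm. Layer 93 is larger (119.53 vs 96.53 mm).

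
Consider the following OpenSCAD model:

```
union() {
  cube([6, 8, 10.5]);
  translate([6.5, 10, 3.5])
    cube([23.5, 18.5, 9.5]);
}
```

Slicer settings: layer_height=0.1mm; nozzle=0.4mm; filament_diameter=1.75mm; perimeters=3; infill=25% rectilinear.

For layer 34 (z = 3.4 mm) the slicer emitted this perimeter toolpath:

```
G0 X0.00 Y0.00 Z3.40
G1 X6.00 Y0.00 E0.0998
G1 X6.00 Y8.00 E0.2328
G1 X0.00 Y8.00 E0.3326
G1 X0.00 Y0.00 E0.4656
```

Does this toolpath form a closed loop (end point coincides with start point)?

yes

Start point (G0): (0.00, 0.00). End point (last G1): the path returns to the start — closed.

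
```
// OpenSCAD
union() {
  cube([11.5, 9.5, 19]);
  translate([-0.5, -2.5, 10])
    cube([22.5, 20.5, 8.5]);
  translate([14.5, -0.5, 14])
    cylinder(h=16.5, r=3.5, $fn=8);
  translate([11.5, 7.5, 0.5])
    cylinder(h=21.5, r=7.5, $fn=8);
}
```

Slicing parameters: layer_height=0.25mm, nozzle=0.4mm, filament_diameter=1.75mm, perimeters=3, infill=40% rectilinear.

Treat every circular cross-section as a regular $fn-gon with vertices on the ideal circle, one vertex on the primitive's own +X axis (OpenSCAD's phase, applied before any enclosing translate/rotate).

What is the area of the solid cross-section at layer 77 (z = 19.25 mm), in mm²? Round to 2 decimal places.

186.80 mm²

At z = 19.25 mm: the cube is not intersected at this z (z outside [0, 19]); the cube at (-0.5, -2.5) is not intersected at this z (z outside [10, 18.5]); the r=3.5 cylinder at (14.5, -0.5) gives a regular 8-gon of circumradius 3.5 (constant along its height) (area = (8/2)·3.500²·sin(360°/8) = 34.65 mm²); the cylinder at (11.5, 7.5): section is a regular 8-gon, circumradius r=7.5 (area = (8/2)·7.500²·sin(360°/8) = 159.10 mm²); Taking the union: the regions partially overlap — summed areas 193.75 mm² minus the doubly-counted overlap 6.95 mm² gives 186.80 mm² — area = 186.80 mm². Overall, the cross-section is a single solid region. Net area = 186.80 mm².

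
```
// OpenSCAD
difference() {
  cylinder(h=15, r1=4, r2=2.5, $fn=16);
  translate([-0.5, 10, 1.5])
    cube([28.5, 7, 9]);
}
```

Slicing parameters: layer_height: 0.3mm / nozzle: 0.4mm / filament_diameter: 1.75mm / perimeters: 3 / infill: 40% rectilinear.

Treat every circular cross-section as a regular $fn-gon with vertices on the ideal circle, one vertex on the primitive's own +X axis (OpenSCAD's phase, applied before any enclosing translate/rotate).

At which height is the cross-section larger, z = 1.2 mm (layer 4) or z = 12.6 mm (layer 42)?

Layer 4 (z = 1.2): the cone contributes a regular 16-gon of circumradius 3.880 (interpolated between r1=4 and r2=2.5 at t=0.080) (area = (16/2)·3.880²·sin(360°/16) = 46.09 mm²); the cube at (-0.5, 10) is not intersected at this z (z outside [1.5, 10.5]); Subtracting the remaining from the first: none of the subtracted shapes is present at this height, so the cone is unchanged — area = 46.09 mm². So its area = 46.09 mm². Layer 42 (z = 12.6): the cone: at t=0.840 of its height the radius interpolates to r₁+(r₂−r₁)t = 2.740, giving a regular 16-gon of that circumradius (area = (16/2)·2.740²·sin(360°/16) = 22.98 mm²); the cube at (-0.5, 10) is absent (z outside [1.5, 10.5]); Taking the first minus the rest: none of the subtracted shapes is present at this height, so the cone is unchanged — area = 22.98 mm². So its area = 22.98 mm². Layer 4 is larger (46.09 vs 22.98 mm²).

layer 4 (z = 1.2 mm)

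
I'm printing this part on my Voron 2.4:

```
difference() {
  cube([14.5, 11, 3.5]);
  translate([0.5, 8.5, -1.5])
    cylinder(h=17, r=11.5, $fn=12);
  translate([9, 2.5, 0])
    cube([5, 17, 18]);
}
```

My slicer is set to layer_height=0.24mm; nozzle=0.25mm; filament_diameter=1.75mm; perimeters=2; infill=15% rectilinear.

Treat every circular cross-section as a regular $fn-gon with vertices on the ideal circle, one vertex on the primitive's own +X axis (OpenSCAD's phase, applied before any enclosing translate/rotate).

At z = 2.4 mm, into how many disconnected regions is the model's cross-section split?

1

At z = 2.4 mm: the cube is present — its section is the full 14.5×11 rectangle; the cylinder at (0.5, 8.5): section is a regular 12-gon, circumradius r=11.5; the 5×17 cube at (9, 2.5) contributes its full rectangle; After the difference (first − rest): starting from the 14.5×11 cube, the r=11.5 cylinder at (0.5, 8.5) partially overlaps it — only the 118.71 mm² overlap (of its 396.75 mm²) is removed, clipping the outline; the 5×17 cube at (9, 2.5) partially overlaps it — only the 22.68 mm² overlap (of its 85.00 mm²) is removed, clipping the outline — 1 connected region. The result has 1 disconnected region.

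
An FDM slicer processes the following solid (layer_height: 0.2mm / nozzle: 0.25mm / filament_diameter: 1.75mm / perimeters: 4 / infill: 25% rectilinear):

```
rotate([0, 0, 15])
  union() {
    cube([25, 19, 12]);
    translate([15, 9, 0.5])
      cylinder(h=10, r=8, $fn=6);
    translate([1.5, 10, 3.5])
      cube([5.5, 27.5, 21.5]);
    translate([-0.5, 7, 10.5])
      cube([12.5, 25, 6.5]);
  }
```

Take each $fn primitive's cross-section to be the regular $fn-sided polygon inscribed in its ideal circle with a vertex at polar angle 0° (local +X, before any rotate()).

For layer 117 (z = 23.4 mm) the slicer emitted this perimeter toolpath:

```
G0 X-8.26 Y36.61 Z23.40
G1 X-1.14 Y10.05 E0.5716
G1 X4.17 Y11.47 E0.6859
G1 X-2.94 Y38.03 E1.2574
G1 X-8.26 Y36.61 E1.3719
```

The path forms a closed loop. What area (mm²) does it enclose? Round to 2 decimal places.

Apply the shoelace formula to the sequence of (X, Y) vertices; enclosed area = 151.27 mm².

151.27 mm²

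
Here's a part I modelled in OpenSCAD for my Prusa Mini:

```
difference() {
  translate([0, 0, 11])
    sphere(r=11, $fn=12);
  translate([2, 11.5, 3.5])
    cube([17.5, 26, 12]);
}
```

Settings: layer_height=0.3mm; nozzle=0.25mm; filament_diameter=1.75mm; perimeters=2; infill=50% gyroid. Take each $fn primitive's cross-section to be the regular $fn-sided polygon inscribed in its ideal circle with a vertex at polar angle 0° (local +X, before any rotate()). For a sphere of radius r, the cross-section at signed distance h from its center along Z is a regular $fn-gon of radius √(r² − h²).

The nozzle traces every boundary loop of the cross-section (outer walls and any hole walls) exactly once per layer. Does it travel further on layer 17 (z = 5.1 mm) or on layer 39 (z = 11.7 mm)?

Layer 17 (z = 5.1): the r=11 sphere slices to a regular 12-gon of circumradius 9.284 (√(r²−h²) with h=5.9 from center) (perimeter = 2·12·9.284·sin(180°/12) = 57.67 mm); the cube at (2, 11.5) is present — its section is the full 17.5×26 rectangle (perimeter 87.00 mm); Taking the first minus the rest: starting from the r=11 sphere, the 17.5×26 cube at (2, 11.5) misses the remaining region (no effect) — boundary = 57.67 mm. So its perimeter = 57.67 mm. Layer 39 (z = 11.7): the r=11 sphere contributes a regular 12-gon of circumradius √(11²−0.7²) = 10.978 (perimeter = 2·12·10.978·sin(180°/12) = 68.19 mm); the 17.5×26 cube at (2, 11.5) contributes its full rectangle (perimeter 87.00 mm); Subtracting the remaining from the first: starting from the r=11 sphere, the 17.5×26 cube at (2, 11.5) misses the remaining region (no effect) — boundary = 68.19 mm. So its perimeter = 68.19 mm. Layer 39 is larger (68.19 vs 57.67 mm).

layer 39 (z = 11.7 mm)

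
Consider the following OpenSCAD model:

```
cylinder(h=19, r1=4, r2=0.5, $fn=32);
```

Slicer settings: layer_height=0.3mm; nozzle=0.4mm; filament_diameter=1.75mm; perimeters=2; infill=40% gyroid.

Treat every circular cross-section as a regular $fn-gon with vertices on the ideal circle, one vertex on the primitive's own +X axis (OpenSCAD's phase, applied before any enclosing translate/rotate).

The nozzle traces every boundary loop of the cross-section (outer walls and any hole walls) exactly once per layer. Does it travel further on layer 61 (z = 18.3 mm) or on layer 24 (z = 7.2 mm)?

Layer 61 (z = 18.3): the cone: at t=0.963 of its height the radius interpolates to r₁+(r₂−r₁)t = 0.629, giving a regular 32-gon of that circumradius (perimeter = 2·32·0.629·sin(180°/32) = 3.95 mm). So its perimeter = 3.95 mm. Layer 24 (z = 7.2): the cone contributes a regular 32-gon of circumradius 2.674 (interpolated between r1=4 and r2=0.5 at t=0.379) (perimeter = 2·32·2.674·sin(180°/32) = 16.77 mm). So its perimeter = 16.77 mm. Layer 24 is larger (16.77 vs 3.95 mm).

layer 24 (z = 7.2 mm)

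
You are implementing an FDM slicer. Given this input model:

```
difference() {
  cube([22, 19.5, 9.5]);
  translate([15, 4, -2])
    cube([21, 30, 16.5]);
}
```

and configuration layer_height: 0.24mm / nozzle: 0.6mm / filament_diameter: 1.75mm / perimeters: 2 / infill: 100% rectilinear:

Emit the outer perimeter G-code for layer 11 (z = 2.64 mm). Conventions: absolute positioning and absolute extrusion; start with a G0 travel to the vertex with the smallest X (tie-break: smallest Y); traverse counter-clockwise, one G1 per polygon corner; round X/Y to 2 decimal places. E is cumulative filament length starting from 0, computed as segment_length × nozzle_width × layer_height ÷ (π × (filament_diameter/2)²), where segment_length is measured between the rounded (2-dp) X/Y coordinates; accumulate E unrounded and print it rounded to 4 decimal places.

At z = 2.64 mm: the 22×19.5 cube contributes its full rectangle; the cube at (15, 4) is present — its section is the full 21×30 rectangle; After the difference (first − rest): starting from the 22×19.5 cube, the 21×30 cube at (15, 4) partially overlaps it — only the 108.50 mm² overlap (of its 630.00 mm²) is removed, clipping the outline — 1 connected region. The outline is a single polygon with 6 vertices. Extrusion per mm of travel: 0.6 × 0.24 / (π × 0.875²) = 0.059868. Accumulating E over each segment gives final E = 4.9691.

G0 X0.00 Y0.00 Z2.64
G1 X22.00 Y0.00 E1.3171
G1 X22.00 Y4.00 E1.5566
G1 X15.00 Y4.00 E1.9757
G1 X15.00 Y19.50 E2.9036
G1 X0.00 Y19.50 E3.8016
G1 X0.00 Y0.00 E4.9691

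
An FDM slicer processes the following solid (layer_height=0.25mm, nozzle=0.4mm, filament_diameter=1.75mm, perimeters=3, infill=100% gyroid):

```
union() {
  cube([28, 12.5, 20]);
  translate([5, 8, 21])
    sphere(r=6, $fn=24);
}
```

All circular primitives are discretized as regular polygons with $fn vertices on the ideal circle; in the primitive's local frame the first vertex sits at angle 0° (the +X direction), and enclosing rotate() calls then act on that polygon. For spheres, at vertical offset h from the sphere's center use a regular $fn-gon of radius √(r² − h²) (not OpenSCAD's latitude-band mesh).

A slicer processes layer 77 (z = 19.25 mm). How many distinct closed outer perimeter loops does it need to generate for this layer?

At z = 19.25 mm: the cube (footprint 28×12.5) is included at this height; the sphere at (5, 8): section is a regular 24-gon, circumradius = √(r²−h²) = √(6²−1.75²) = 5.739; Taking the union: the regions partially overlap (shared area 93.91 mm²), so overlapping operands fuse into one piece — 1 connected region. The result has 1 disconnected region.

1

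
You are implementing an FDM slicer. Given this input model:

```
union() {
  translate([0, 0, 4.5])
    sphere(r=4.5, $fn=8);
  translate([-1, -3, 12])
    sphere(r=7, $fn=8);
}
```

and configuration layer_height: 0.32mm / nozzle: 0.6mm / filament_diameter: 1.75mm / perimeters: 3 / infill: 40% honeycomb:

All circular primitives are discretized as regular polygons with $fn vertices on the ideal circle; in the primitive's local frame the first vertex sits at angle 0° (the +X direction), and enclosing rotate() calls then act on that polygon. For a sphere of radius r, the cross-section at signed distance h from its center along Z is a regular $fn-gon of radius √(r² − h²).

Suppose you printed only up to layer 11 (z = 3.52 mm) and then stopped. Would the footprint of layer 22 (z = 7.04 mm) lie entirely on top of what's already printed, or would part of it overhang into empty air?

part overhangs

Compare the two slices. At z = 3.52: the r=4.5 sphere slices to a regular 8-gon of circumradius 4.392 (√(r²−h²) with h=0.98 from center) (area = (8/2)·4.392²·sin(360°/8) = 54.56 mm²); the sphere at (-1, -3) does not reach this height (|z−center|=8.480 > r=7); Merging all regions: only the r=4.5 sphere is present, so the union is just that shape — area = 54.56 mm². At z = 7.04: the r=4.5 sphere contributes a regular 8-gon of circumradius √(4.5²−2.54²) = 3.715 (area = (8/2)·3.715²·sin(360°/8) = 39.03 mm²); the r=7 sphere at (-1, -3) slices to a regular 8-gon of circumradius 4.939 (√(r²−h²) with h=4.96 from center) (area = (8/2)·4.939²·sin(360°/8) = 69.01 mm²); Taking the union: the regions partially overlap — summed areas 108.04 mm² minus the doubly-counted overlap 26.76 mm² gives 81.28 mm² — area = 81.28 mm². Checking containment: at z = 7.04 the cross-section extends beyond the z = 3.52 cross-section by about 35.04 mm².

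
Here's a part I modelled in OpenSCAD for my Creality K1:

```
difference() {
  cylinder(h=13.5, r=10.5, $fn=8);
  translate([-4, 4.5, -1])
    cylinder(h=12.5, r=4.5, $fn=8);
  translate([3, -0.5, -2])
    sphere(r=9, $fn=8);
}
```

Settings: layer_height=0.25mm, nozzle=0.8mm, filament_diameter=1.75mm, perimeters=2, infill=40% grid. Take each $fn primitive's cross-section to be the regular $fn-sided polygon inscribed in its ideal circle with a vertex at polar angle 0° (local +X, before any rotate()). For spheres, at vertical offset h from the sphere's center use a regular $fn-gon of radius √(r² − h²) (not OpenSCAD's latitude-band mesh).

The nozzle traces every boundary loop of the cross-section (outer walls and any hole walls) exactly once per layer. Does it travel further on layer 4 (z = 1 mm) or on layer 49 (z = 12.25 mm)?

layer 4 (z = 1 mm)

Layer 4 (z = 1): the r=10.5 cylinder contributes a regular 8-gon of circumradius 10.5 (perimeter = 2·8·10.500·sin(180°/8) = 64.29 mm); the r=4.5 cylinder at (-4, 4.5) gives a regular 8-gon of circumradius 4.5 (constant along its height) (perimeter = 2·8·4.500·sin(180°/8) = 27.55 mm); the sphere at (3, -0.5): section is a regular 8-gon, circumradius = √(r²−h²) = √(9²−3²) = 8.485 (perimeter = 2·8·8.485·sin(180°/8) = 51.95 mm); After the difference (first − rest): starting from the r=10.5 cylinder, the r=4.5 cylinder at (-4, 4.5) partially overlaps it — only the 56.76 mm² overlap (of its 57.28 mm²) is removed, clipping the outline; the r=9 sphere at (3, -0.5) partially overlaps it — only the 170.44 mm² overlap (of its 203.65 mm²) is removed, clipping the outline — boundary = 87.94 mm. So its perimeter = 87.94 mm. Layer 49 (z = 12.25): the r=10.5 cylinder gives a regular 8-gon of circumradius 10.5 (constant along its height) (perimeter = 2·8·10.500·sin(180°/8) = 64.29 mm); the cylinder at (-4, 4.5) does not reach this height (z outside [-1, 11.5]); the sphere at (3, -0.5) does not reach this height (|z−center|=14.250 > r=9); Subtracting the remaining from the first: none of the subtracted shapes is present at this height, so the r=10.5 cylinder is unchanged — boundary = 64.29 mm. So its perimeter = 64.29 mm. Layer 4 is larger (87.94 vs 64.29 mm).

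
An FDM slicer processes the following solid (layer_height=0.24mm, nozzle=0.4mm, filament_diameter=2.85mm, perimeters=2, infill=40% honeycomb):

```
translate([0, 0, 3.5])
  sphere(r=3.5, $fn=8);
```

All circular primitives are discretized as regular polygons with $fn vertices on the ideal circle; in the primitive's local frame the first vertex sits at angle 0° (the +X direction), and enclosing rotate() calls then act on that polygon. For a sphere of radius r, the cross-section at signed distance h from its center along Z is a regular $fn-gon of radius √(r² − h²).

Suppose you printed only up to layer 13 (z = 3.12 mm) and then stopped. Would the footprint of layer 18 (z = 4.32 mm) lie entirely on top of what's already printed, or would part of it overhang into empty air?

Compare the two slices. At z = 3.12: the sphere: section is a regular 8-gon, circumradius = √(r²−h²) = √(3.5²−0.38²) = 3.479 (area = (8/2)·3.479²·sin(360°/8) = 34.24 mm²). At z = 4.32: the r=3.5 sphere contributes a regular 8-gon of circumradius √(3.5²−0.82²) = 3.403 (area = (8/2)·3.403²·sin(360°/8) = 32.75 mm²). Checking containment: the cross-section at z = 4.32 is a subset of the cross-section at z = 3.12.

entirely on top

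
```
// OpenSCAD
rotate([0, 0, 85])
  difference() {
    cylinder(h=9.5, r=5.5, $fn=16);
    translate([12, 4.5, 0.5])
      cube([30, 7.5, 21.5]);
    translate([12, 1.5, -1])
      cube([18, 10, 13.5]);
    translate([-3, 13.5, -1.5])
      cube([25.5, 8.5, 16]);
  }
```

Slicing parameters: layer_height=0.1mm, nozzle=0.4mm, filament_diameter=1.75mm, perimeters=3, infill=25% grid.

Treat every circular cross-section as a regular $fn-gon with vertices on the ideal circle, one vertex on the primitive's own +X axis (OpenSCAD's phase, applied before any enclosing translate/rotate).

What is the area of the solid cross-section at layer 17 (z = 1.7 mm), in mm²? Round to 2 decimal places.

At z = 1.7 mm: the cylinder: section is a regular 16-gon, circumradius r=5.5 (area = (16/2)·5.500²·sin(360°/16) = 92.61 mm²); the 30×7.5 cube at (12, 4.5) contributes its full rectangle (area 225.00 mm²); the 18×10 cube at (12, 1.5) contributes its full rectangle (area 180.00 mm²); the 25.5×8.5 cube at (-3, 13.5) contributes its full rectangle (area 216.75 mm²); Taking the first minus the rest: starting from the r=5.5 cylinder (92.61 mm²), the 30×7.5 cube at (12, 4.5) misses the remaining region (no effect); the 18×10 cube at (12, 1.5) misses the remaining region (no effect); the 25.5×8.5 cube at (-3, 13.5) misses the remaining region (no effect) — area = 92.61 mm²; (rotated 85° about Z; rotation is an isometry so areas/perimeters/island counts are preserved). Overall, the cross-section is a single solid region. Net area = 92.61 mm².

92.61 mm²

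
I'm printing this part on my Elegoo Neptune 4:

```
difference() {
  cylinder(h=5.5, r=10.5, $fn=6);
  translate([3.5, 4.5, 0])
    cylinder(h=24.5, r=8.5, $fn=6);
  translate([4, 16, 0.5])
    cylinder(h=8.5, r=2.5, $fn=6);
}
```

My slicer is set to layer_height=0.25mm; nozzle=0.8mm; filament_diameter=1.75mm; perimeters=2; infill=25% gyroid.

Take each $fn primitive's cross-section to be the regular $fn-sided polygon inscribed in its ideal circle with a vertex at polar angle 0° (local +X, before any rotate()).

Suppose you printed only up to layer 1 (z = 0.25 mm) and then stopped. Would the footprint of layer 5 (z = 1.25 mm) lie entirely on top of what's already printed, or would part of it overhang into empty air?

Compare the two slices. At z = 0.25: the r=10.5 cylinder contributes a regular 6-gon of circumradius 10.5 (area = (6/2)·10.500²·sin(360°/6) = 286.44 mm²); the r=8.5 cylinder at (3.5, 4.5) gives a regular 6-gon of circumradius 8.5 (constant along its height) (area = (6/2)·8.500²·sin(360°/6) = 187.71 mm²); the cylinder at (4, 16) is absent (z outside [0.5, 9]); After the difference (first − rest): starting from the r=10.5 cylinder (286.44 mm²), the r=8.5 cylinder at (3.5, 4.5) partially overlaps it — only the 133.66 mm² overlap (of its 187.71 mm²) is removed, clipping the outline — area = 152.77 mm². At z = 1.25: the r=10.5 cylinder gives a regular 6-gon of circumradius 10.5 (constant along its height) (area = (6/2)·10.500²·sin(360°/6) = 286.44 mm²); the cylinder at (3.5, 4.5): section is a regular 6-gon, circumradius r=8.5 (area = (6/2)·8.500²·sin(360°/6) = 187.71 mm²); the cylinder at (4, 16): section is a regular 6-gon, circumradius r=2.5 (area = (6/2)·2.500²·sin(360°/6) = 16.24 mm²); After the difference (first − rest): starting from the r=10.5 cylinder (286.44 mm²), the r=8.5 cylinder at (3.5, 4.5) partially overlaps it — only the 133.66 mm² overlap (of its 187.71 mm²) is removed, clipping the outline; the r=2.5 cylinder at (4, 16) misses the remaining region (no effect) — area = 152.77 mm². Checking containment: the cross-section at z = 1.25 is a subset of the cross-section at z = 0.25.

entirely on top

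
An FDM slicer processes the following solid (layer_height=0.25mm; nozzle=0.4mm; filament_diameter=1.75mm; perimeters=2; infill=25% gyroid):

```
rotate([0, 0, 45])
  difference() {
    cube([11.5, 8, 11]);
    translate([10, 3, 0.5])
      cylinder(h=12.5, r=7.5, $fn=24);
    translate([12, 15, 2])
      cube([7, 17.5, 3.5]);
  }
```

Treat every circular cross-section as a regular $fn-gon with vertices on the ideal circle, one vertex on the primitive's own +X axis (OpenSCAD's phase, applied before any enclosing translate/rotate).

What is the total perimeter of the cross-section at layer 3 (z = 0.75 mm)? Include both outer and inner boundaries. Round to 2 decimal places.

At z = 0.75 mm: the cube (footprint 11.5×8) is included at this height (perimeter 39.00 mm); the r=7.5 cylinder at (10, 3) gives a regular 24-gon of circumradius 7.5 (constant along its height) (perimeter = 2·24·7.500·sin(180°/24) = 46.99 mm); the cube at (12, 15) is absent (z outside [2, 5.5]); After the difference (first − rest): starting from the 11.5×8 cube, the r=7.5 cylinder at (10, 3) partially overlaps it — only the 68.01 mm² overlap (of its 174.70 mm²) is removed, clipping the outline — boundary = 24.25 mm; (whole slice rotated 45° about Z — lengths, areas and connectivity unchanged). Overall, the cross-section is a single solid region. Total boundary length (outer) = 24.25 mm.

24.25 mm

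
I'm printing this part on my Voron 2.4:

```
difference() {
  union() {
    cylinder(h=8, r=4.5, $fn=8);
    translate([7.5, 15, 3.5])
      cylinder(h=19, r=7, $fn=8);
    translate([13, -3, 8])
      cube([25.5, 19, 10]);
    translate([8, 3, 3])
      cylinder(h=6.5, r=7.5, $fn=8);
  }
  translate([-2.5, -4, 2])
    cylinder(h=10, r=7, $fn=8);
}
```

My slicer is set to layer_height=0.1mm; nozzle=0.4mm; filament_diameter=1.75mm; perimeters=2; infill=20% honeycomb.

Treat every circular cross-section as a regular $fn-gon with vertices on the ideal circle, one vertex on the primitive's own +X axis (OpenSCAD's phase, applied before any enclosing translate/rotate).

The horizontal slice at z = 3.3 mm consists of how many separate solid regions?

At z = 3.3 mm: the cylinder: section is a regular 8-gon, circumradius r=4.5; the cylinder at (7.5, 15) is absent (z outside [3.5, 22.5]); the cube at (13, -3) is not intersected at this z (z outside [8, 18]); the r=7.5 cylinder at (8, 3) contributes a regular 8-gon of circumradius 7.5; Taking the union: the regions partially overlap (shared area 14.24 mm²), so overlapping operands fuse into one piece — 1 connected region; the r=7 cylinder at (-2.5, -4) gives a regular 8-gon of circumradius 7 (constant along its height); Subtracting the remaining from the first: starting from the result so far, the r=7 cylinder at (-2.5, -4) partially overlaps it — only the 41.15 mm² overlap (of its 138.59 mm²) is removed, clipping the outline — 1 connected region. The result has 1 disconnected region.

1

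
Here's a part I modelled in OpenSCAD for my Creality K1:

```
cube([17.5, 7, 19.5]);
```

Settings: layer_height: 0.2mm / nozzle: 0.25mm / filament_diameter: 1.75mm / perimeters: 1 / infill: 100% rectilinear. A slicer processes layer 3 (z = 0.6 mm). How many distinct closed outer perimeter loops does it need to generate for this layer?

1

At z = 0.6 mm: the cube (footprint 17.5×7) is included at this height. The result has 1 disconnected region.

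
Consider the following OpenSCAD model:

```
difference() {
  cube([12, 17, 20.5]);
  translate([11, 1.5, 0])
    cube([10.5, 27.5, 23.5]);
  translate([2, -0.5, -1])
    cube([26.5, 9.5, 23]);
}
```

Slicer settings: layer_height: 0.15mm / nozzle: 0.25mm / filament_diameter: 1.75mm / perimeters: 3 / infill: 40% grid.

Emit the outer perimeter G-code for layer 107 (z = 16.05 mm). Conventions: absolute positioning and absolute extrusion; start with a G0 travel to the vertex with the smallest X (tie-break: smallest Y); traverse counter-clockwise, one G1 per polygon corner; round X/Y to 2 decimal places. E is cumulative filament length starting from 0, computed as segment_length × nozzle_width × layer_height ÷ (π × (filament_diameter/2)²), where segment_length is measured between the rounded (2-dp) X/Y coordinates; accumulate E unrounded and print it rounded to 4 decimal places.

G0 X0.00 Y0.00 Z16.05
G1 X2.00 Y0.00 E0.0312
G1 X2.00 Y9.00 E0.1715
G1 X11.00 Y9.00 E0.3118
G1 X11.00 Y17.00 E0.4365
G1 X0.00 Y17.00 E0.6080
G1 X0.00 Y0.00 E0.8731

At z = 16.05 mm: the 12×17 cube contributes its full rectangle; the 10.5×27.5 cube at (11, 1.5) contributes its full rectangle; the cube at (2, -0.5) is present — its section is the full 26.5×9.5 rectangle; Taking the first minus the rest: starting from the 12×17 cube, the 10.5×27.5 cube at (11, 1.5) partially overlaps it — only the 15.50 mm² overlap (of its 288.75 mm²) is removed, clipping the outline; the 26.5×9.5 cube at (2, -0.5) partially overlaps it — only the 82.50 mm² overlap (of its 251.75 mm²) is removed, clipping the outline — 1 connected region. The outline is a single polygon with 6 vertices. Extrusion per mm of travel: 0.25 × 0.15 / (π × 0.875²) = 0.015591. Accumulating E over each segment gives final E = 0.8731.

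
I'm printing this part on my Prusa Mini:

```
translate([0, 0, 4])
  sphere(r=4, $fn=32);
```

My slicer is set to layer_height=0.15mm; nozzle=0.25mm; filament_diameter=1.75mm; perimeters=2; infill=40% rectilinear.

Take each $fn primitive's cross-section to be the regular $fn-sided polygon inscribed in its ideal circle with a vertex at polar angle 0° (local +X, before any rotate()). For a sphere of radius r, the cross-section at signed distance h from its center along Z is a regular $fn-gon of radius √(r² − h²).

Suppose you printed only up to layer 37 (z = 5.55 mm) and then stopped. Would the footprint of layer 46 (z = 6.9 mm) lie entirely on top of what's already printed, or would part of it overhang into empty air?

entirely on top

Compare the two slices. At z = 5.55: the r=4 sphere slices to a regular 32-gon of circumradius 3.687 (√(r²−h²) with h=1.55 from center) (area = (32/2)·3.687²·sin(360°/32) = 42.44 mm²). At z = 6.9: the r=4 sphere contributes a regular 32-gon of circumradius √(4²−2.9²) = 2.755 (area = (32/2)·2.755²·sin(360°/32) = 23.69 mm²). Checking containment: the cross-section at z = 6.9 is a subset of the cross-section at z = 5.55.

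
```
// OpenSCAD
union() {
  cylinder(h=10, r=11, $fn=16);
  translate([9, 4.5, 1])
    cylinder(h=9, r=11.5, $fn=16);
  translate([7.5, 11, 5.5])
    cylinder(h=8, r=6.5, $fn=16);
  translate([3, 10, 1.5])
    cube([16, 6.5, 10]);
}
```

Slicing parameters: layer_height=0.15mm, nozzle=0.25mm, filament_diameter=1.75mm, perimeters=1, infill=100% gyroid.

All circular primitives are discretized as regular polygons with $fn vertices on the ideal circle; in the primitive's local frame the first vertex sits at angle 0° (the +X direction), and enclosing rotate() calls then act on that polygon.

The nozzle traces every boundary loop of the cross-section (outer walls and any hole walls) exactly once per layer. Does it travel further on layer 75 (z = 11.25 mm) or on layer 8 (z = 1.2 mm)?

layer 8 (z = 1.2 mm)

Layer 75 (z = 11.25): the cylinder is not intersected at this z (z outside [0, 10]); the cylinder at (9, 4.5) is absent (z outside [1, 10]); the r=6.5 cylinder at (7.5, 11) contributes a regular 16-gon of circumradius 6.5 (perimeter = 2·16·6.500·sin(180°/16) = 40.58 mm); the 16×6.5 cube at (3, 10) contributes its full rectangle (perimeter 45.00 mm); Merging all regions: the regions partially overlap (shared area 65.40 mm²), so the edge portions inside another operand are dropped and the merged outline is re-measured after clipping — boundary = 53.40 mm. So its perimeter = 53.40 mm. Layer 8 (z = 1.2): the r=11 cylinder contributes a regular 16-gon of circumradius 11 (perimeter = 2·16·11.000·sin(180°/16) = 68.67 mm); the r=11.5 cylinder at (9, 4.5) gives a regular 16-gon of circumradius 11.5 (constant along its height) (perimeter = 2·16·11.500·sin(180°/16) = 71.79 mm); the cylinder at (7.5, 11) is not intersected at this z (z outside [5.5, 13.5]); the cube at (3, 10) is not intersected at this z (z outside [1.5, 11.5]); Taking the union: the regions partially overlap (shared area 171.68 mm²), so the edge portions inside another operand are dropped and the merged outline is re-measured after clipping — boundary = 91.27 mm. So its perimeter = 91.27 mm. Layer 8 is larger (91.27 vs 53.40 mm).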